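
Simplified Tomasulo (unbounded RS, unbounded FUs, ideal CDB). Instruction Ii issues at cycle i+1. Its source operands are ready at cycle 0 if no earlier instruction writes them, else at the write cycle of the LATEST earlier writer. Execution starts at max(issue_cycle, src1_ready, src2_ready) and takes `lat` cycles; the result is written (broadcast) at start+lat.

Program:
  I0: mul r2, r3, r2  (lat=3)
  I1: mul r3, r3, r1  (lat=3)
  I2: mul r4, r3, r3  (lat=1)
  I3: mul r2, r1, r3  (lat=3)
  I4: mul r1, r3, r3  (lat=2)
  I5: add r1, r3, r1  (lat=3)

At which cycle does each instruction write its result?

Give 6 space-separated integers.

I0 mul r2: issue@1 deps=(None,None) exec_start@1 write@4
I1 mul r3: issue@2 deps=(None,None) exec_start@2 write@5
I2 mul r4: issue@3 deps=(1,1) exec_start@5 write@6
I3 mul r2: issue@4 deps=(None,1) exec_start@5 write@8
I4 mul r1: issue@5 deps=(1,1) exec_start@5 write@7
I5 add r1: issue@6 deps=(1,4) exec_start@7 write@10

Answer: 4 5 6 8 7 10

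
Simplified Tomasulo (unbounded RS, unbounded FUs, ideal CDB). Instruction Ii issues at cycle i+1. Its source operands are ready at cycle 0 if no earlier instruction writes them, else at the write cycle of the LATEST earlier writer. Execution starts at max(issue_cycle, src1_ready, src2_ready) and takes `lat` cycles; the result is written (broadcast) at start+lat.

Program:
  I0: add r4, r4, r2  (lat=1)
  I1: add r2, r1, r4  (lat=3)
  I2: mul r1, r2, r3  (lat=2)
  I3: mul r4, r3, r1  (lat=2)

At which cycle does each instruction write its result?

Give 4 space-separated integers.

I0 add r4: issue@1 deps=(None,None) exec_start@1 write@2
I1 add r2: issue@2 deps=(None,0) exec_start@2 write@5
I2 mul r1: issue@3 deps=(1,None) exec_start@5 write@7
I3 mul r4: issue@4 deps=(None,2) exec_start@7 write@9

Answer: 2 5 7 9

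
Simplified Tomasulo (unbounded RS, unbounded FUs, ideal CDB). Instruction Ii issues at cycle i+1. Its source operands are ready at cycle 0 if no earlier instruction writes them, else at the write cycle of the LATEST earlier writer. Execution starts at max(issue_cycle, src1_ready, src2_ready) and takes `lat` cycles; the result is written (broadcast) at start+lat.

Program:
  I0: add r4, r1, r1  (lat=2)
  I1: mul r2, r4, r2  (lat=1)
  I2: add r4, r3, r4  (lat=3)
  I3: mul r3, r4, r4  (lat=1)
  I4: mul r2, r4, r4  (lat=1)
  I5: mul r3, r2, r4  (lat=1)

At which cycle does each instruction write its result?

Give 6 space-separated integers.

Answer: 3 4 6 7 7 8

Derivation:
I0 add r4: issue@1 deps=(None,None) exec_start@1 write@3
I1 mul r2: issue@2 deps=(0,None) exec_start@3 write@4
I2 add r4: issue@3 deps=(None,0) exec_start@3 write@6
I3 mul r3: issue@4 deps=(2,2) exec_start@6 write@7
I4 mul r2: issue@5 deps=(2,2) exec_start@6 write@7
I5 mul r3: issue@6 deps=(4,2) exec_start@7 write@8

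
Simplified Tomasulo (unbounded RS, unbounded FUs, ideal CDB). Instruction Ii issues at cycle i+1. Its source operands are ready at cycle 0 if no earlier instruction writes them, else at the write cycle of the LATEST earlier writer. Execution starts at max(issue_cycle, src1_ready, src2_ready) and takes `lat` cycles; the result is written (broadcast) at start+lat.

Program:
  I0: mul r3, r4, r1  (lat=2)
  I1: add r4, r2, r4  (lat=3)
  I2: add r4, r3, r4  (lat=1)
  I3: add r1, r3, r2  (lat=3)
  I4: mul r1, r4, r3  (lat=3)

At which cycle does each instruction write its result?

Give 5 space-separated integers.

I0 mul r3: issue@1 deps=(None,None) exec_start@1 write@3
I1 add r4: issue@2 deps=(None,None) exec_start@2 write@5
I2 add r4: issue@3 deps=(0,1) exec_start@5 write@6
I3 add r1: issue@4 deps=(0,None) exec_start@4 write@7
I4 mul r1: issue@5 deps=(2,0) exec_start@6 write@9

Answer: 3 5 6 7 9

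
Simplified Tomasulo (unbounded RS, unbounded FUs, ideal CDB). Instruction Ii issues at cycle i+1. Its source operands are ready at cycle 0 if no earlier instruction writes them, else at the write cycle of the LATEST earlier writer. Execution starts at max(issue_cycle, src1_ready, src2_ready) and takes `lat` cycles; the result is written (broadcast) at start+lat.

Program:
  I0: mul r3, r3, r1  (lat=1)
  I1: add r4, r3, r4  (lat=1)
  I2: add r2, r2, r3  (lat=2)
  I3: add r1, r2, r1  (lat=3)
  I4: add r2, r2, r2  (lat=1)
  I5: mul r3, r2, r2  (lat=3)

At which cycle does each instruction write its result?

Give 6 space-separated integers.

Answer: 2 3 5 8 6 9

Derivation:
I0 mul r3: issue@1 deps=(None,None) exec_start@1 write@2
I1 add r4: issue@2 deps=(0,None) exec_start@2 write@3
I2 add r2: issue@3 deps=(None,0) exec_start@3 write@5
I3 add r1: issue@4 deps=(2,None) exec_start@5 write@8
I4 add r2: issue@5 deps=(2,2) exec_start@5 write@6
I5 mul r3: issue@6 deps=(4,4) exec_start@6 write@9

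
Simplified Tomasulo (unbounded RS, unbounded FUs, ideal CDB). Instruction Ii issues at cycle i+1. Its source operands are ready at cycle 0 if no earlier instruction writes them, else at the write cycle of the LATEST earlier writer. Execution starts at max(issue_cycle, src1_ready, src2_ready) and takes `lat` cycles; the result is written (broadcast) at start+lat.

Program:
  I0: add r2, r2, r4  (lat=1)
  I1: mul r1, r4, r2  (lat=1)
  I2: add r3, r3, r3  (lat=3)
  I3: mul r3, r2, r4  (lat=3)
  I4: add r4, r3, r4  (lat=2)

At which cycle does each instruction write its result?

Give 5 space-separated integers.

Answer: 2 3 6 7 9

Derivation:
I0 add r2: issue@1 deps=(None,None) exec_start@1 write@2
I1 mul r1: issue@2 deps=(None,0) exec_start@2 write@3
I2 add r3: issue@3 deps=(None,None) exec_start@3 write@6
I3 mul r3: issue@4 deps=(0,None) exec_start@4 write@7
I4 add r4: issue@5 deps=(3,None) exec_start@7 write@9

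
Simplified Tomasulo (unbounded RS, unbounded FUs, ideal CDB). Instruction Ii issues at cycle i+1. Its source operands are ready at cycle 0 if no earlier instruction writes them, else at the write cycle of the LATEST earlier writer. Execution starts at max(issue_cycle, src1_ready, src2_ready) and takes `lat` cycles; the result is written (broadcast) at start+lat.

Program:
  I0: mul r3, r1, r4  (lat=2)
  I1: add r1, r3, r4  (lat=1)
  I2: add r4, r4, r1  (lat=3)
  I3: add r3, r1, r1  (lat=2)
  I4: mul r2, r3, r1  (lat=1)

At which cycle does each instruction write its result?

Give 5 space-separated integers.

Answer: 3 4 7 6 7

Derivation:
I0 mul r3: issue@1 deps=(None,None) exec_start@1 write@3
I1 add r1: issue@2 deps=(0,None) exec_start@3 write@4
I2 add r4: issue@3 deps=(None,1) exec_start@4 write@7
I3 add r3: issue@4 deps=(1,1) exec_start@4 write@6
I4 mul r2: issue@5 deps=(3,1) exec_start@6 write@7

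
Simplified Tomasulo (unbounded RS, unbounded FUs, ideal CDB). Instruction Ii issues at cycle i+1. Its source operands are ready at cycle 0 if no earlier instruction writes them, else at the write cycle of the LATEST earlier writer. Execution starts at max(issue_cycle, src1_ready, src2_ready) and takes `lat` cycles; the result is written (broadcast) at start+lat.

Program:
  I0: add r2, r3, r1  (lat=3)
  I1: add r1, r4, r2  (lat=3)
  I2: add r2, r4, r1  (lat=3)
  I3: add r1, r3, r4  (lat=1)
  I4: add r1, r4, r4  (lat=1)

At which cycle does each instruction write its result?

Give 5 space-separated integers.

Answer: 4 7 10 5 6

Derivation:
I0 add r2: issue@1 deps=(None,None) exec_start@1 write@4
I1 add r1: issue@2 deps=(None,0) exec_start@4 write@7
I2 add r2: issue@3 deps=(None,1) exec_start@7 write@10
I3 add r1: issue@4 deps=(None,None) exec_start@4 write@5
I4 add r1: issue@5 deps=(None,None) exec_start@5 write@6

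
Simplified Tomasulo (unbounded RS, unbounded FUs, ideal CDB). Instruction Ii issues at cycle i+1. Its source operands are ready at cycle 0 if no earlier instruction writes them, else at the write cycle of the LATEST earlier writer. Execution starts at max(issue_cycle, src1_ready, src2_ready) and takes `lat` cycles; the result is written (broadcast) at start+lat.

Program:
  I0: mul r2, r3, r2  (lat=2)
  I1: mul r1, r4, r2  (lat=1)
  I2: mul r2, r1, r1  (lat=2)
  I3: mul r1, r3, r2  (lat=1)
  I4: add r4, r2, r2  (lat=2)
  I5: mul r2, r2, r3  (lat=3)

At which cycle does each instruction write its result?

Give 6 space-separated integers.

Answer: 3 4 6 7 8 9

Derivation:
I0 mul r2: issue@1 deps=(None,None) exec_start@1 write@3
I1 mul r1: issue@2 deps=(None,0) exec_start@3 write@4
I2 mul r2: issue@3 deps=(1,1) exec_start@4 write@6
I3 mul r1: issue@4 deps=(None,2) exec_start@6 write@7
I4 add r4: issue@5 deps=(2,2) exec_start@6 write@8
I5 mul r2: issue@6 deps=(2,None) exec_start@6 write@9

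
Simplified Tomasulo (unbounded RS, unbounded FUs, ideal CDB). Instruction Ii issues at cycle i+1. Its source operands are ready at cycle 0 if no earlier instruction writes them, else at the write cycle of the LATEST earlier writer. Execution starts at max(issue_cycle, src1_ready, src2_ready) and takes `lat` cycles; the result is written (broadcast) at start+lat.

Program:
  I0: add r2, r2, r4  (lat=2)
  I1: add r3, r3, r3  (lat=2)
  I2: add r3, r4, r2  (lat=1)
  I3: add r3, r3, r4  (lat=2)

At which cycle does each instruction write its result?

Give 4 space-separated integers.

Answer: 3 4 4 6

Derivation:
I0 add r2: issue@1 deps=(None,None) exec_start@1 write@3
I1 add r3: issue@2 deps=(None,None) exec_start@2 write@4
I2 add r3: issue@3 deps=(None,0) exec_start@3 write@4
I3 add r3: issue@4 deps=(2,None) exec_start@4 write@6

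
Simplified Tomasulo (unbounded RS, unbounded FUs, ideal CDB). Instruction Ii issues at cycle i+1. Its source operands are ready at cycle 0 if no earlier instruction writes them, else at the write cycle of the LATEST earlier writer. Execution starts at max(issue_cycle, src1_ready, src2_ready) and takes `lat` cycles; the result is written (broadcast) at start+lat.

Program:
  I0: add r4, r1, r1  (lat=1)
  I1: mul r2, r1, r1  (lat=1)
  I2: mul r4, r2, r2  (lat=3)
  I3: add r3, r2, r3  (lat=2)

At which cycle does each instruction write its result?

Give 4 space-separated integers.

I0 add r4: issue@1 deps=(None,None) exec_start@1 write@2
I1 mul r2: issue@2 deps=(None,None) exec_start@2 write@3
I2 mul r4: issue@3 deps=(1,1) exec_start@3 write@6
I3 add r3: issue@4 deps=(1,None) exec_start@4 write@6

Answer: 2 3 6 6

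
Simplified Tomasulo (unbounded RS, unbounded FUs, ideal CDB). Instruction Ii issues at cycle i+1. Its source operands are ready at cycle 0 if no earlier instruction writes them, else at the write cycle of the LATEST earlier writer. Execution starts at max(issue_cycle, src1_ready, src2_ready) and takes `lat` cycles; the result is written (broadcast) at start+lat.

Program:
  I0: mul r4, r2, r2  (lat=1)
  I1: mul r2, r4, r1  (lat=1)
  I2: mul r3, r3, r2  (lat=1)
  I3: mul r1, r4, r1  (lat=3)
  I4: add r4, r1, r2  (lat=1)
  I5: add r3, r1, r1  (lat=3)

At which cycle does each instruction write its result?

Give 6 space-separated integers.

Answer: 2 3 4 7 8 10

Derivation:
I0 mul r4: issue@1 deps=(None,None) exec_start@1 write@2
I1 mul r2: issue@2 deps=(0,None) exec_start@2 write@3
I2 mul r3: issue@3 deps=(None,1) exec_start@3 write@4
I3 mul r1: issue@4 deps=(0,None) exec_start@4 write@7
I4 add r4: issue@5 deps=(3,1) exec_start@7 write@8
I5 add r3: issue@6 deps=(3,3) exec_start@7 write@10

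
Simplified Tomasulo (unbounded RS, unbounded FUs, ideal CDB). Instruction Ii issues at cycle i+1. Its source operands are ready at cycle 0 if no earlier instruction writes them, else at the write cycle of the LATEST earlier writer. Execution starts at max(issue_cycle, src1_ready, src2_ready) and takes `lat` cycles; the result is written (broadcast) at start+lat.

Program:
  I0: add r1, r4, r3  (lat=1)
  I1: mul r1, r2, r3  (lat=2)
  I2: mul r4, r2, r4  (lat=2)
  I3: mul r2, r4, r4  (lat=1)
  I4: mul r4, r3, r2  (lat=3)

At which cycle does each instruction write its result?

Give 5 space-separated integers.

I0 add r1: issue@1 deps=(None,None) exec_start@1 write@2
I1 mul r1: issue@2 deps=(None,None) exec_start@2 write@4
I2 mul r4: issue@3 deps=(None,None) exec_start@3 write@5
I3 mul r2: issue@4 deps=(2,2) exec_start@5 write@6
I4 mul r4: issue@5 deps=(None,3) exec_start@6 write@9

Answer: 2 4 5 6 9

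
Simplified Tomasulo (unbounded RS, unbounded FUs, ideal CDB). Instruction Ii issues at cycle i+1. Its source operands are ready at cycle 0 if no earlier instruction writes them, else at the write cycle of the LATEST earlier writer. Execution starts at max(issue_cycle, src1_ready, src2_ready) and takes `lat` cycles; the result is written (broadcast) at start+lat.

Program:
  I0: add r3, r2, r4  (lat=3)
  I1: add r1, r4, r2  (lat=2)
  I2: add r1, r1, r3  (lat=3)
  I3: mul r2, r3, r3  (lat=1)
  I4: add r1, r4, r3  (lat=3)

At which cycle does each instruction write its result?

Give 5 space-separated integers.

Answer: 4 4 7 5 8

Derivation:
I0 add r3: issue@1 deps=(None,None) exec_start@1 write@4
I1 add r1: issue@2 deps=(None,None) exec_start@2 write@4
I2 add r1: issue@3 deps=(1,0) exec_start@4 write@7
I3 mul r2: issue@4 deps=(0,0) exec_start@4 write@5
I4 add r1: issue@5 deps=(None,0) exec_start@5 write@8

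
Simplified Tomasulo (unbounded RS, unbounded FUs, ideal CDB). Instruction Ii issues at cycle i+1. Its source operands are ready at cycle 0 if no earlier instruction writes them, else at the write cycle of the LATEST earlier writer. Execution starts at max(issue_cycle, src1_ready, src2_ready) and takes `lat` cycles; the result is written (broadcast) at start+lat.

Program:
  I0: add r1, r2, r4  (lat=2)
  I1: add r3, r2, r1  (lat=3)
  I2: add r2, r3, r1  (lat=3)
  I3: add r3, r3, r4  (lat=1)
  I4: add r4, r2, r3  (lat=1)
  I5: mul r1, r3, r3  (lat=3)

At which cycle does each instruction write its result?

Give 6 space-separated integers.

Answer: 3 6 9 7 10 10

Derivation:
I0 add r1: issue@1 deps=(None,None) exec_start@1 write@3
I1 add r3: issue@2 deps=(None,0) exec_start@3 write@6
I2 add r2: issue@3 deps=(1,0) exec_start@6 write@9
I3 add r3: issue@4 deps=(1,None) exec_start@6 write@7
I4 add r4: issue@5 deps=(2,3) exec_start@9 write@10
I5 mul r1: issue@6 deps=(3,3) exec_start@7 write@10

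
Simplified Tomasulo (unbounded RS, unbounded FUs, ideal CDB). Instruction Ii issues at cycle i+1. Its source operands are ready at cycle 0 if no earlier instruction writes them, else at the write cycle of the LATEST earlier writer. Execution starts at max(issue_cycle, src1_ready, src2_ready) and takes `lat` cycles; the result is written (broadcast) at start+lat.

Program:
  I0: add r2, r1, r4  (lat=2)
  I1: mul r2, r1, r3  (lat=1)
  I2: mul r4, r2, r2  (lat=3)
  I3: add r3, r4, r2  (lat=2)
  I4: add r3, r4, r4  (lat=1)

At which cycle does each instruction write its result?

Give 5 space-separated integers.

I0 add r2: issue@1 deps=(None,None) exec_start@1 write@3
I1 mul r2: issue@2 deps=(None,None) exec_start@2 write@3
I2 mul r4: issue@3 deps=(1,1) exec_start@3 write@6
I3 add r3: issue@4 deps=(2,1) exec_start@6 write@8
I4 add r3: issue@5 deps=(2,2) exec_start@6 write@7

Answer: 3 3 6 8 7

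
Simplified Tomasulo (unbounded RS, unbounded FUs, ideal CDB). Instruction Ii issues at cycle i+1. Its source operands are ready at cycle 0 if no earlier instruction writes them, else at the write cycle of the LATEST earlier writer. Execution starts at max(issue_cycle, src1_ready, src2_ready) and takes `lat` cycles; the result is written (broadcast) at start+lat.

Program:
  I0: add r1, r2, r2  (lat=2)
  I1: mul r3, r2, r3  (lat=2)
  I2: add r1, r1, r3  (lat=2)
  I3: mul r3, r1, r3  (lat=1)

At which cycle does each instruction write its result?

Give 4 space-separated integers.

I0 add r1: issue@1 deps=(None,None) exec_start@1 write@3
I1 mul r3: issue@2 deps=(None,None) exec_start@2 write@4
I2 add r1: issue@3 deps=(0,1) exec_start@4 write@6
I3 mul r3: issue@4 deps=(2,1) exec_start@6 write@7

Answer: 3 4 6 7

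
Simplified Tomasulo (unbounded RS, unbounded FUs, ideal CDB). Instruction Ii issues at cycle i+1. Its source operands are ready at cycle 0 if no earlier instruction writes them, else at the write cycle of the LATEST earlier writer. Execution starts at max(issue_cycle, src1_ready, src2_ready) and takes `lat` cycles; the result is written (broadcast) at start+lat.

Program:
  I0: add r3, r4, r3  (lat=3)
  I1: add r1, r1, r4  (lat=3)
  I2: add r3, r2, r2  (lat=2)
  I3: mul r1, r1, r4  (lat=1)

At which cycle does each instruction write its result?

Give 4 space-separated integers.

I0 add r3: issue@1 deps=(None,None) exec_start@1 write@4
I1 add r1: issue@2 deps=(None,None) exec_start@2 write@5
I2 add r3: issue@3 deps=(None,None) exec_start@3 write@5
I3 mul r1: issue@4 deps=(1,None) exec_start@5 write@6

Answer: 4 5 5 6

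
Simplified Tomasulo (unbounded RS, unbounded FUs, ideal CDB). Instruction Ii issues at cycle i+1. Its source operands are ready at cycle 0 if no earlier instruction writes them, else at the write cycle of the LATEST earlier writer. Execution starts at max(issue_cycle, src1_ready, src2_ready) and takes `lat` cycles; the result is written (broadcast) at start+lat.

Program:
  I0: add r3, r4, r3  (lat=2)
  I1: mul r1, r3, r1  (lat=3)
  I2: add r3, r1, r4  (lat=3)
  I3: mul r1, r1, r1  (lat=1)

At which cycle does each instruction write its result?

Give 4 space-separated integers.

I0 add r3: issue@1 deps=(None,None) exec_start@1 write@3
I1 mul r1: issue@2 deps=(0,None) exec_start@3 write@6
I2 add r3: issue@3 deps=(1,None) exec_start@6 write@9
I3 mul r1: issue@4 deps=(1,1) exec_start@6 write@7

Answer: 3 6 9 7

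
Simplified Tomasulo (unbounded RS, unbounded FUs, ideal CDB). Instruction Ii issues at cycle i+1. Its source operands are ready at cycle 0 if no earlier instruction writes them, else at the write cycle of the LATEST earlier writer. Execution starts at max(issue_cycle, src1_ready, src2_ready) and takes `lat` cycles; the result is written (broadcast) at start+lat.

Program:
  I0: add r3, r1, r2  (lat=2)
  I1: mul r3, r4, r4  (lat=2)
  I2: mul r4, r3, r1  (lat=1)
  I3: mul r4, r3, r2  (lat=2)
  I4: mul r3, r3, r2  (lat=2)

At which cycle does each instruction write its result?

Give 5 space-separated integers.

I0 add r3: issue@1 deps=(None,None) exec_start@1 write@3
I1 mul r3: issue@2 deps=(None,None) exec_start@2 write@4
I2 mul r4: issue@3 deps=(1,None) exec_start@4 write@5
I3 mul r4: issue@4 deps=(1,None) exec_start@4 write@6
I4 mul r3: issue@5 deps=(1,None) exec_start@5 write@7

Answer: 3 4 5 6 7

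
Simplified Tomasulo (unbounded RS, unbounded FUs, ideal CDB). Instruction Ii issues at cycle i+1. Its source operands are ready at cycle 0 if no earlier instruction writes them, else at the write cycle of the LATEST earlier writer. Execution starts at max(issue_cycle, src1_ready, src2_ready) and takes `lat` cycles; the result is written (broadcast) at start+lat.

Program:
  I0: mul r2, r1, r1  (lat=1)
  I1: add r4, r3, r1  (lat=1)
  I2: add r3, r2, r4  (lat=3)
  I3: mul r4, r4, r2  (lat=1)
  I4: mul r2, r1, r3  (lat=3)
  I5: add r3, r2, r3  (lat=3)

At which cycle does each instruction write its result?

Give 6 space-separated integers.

Answer: 2 3 6 5 9 12

Derivation:
I0 mul r2: issue@1 deps=(None,None) exec_start@1 write@2
I1 add r4: issue@2 deps=(None,None) exec_start@2 write@3
I2 add r3: issue@3 deps=(0,1) exec_start@3 write@6
I3 mul r4: issue@4 deps=(1,0) exec_start@4 write@5
I4 mul r2: issue@5 deps=(None,2) exec_start@6 write@9
I5 add r3: issue@6 deps=(4,2) exec_start@9 write@12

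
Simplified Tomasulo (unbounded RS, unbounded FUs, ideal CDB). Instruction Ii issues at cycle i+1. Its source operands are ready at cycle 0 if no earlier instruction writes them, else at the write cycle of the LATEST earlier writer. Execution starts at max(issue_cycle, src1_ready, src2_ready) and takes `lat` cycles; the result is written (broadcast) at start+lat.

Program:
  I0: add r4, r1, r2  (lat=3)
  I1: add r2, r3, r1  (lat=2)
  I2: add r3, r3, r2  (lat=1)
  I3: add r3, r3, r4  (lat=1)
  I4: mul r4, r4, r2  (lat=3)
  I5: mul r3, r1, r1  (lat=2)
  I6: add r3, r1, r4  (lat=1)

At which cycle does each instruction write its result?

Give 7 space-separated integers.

Answer: 4 4 5 6 8 8 9

Derivation:
I0 add r4: issue@1 deps=(None,None) exec_start@1 write@4
I1 add r2: issue@2 deps=(None,None) exec_start@2 write@4
I2 add r3: issue@3 deps=(None,1) exec_start@4 write@5
I3 add r3: issue@4 deps=(2,0) exec_start@5 write@6
I4 mul r4: issue@5 deps=(0,1) exec_start@5 write@8
I5 mul r3: issue@6 deps=(None,None) exec_start@6 write@8
I6 add r3: issue@7 deps=(None,4) exec_start@8 write@9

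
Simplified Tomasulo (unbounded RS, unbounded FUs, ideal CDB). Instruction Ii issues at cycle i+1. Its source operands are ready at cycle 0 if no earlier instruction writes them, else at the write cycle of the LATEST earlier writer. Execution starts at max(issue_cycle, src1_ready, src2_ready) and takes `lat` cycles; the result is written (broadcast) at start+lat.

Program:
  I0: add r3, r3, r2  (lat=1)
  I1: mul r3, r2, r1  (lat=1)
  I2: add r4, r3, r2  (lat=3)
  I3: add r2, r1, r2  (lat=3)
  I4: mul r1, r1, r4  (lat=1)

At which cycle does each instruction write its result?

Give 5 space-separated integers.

Answer: 2 3 6 7 7

Derivation:
I0 add r3: issue@1 deps=(None,None) exec_start@1 write@2
I1 mul r3: issue@2 deps=(None,None) exec_start@2 write@3
I2 add r4: issue@3 deps=(1,None) exec_start@3 write@6
I3 add r2: issue@4 deps=(None,None) exec_start@4 write@7
I4 mul r1: issue@5 deps=(None,2) exec_start@6 write@7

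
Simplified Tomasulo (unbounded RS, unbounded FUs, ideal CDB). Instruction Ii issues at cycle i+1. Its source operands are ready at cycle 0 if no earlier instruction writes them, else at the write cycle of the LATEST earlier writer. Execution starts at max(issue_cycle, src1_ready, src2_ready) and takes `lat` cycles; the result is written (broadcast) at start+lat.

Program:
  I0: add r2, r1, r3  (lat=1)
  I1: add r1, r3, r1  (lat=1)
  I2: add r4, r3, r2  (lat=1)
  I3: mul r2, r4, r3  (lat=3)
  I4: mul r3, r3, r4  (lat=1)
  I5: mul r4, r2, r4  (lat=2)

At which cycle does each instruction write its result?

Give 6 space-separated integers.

Answer: 2 3 4 7 6 9

Derivation:
I0 add r2: issue@1 deps=(None,None) exec_start@1 write@2
I1 add r1: issue@2 deps=(None,None) exec_start@2 write@3
I2 add r4: issue@3 deps=(None,0) exec_start@3 write@4
I3 mul r2: issue@4 deps=(2,None) exec_start@4 write@7
I4 mul r3: issue@5 deps=(None,2) exec_start@5 write@6
I5 mul r4: issue@6 deps=(3,2) exec_start@7 write@9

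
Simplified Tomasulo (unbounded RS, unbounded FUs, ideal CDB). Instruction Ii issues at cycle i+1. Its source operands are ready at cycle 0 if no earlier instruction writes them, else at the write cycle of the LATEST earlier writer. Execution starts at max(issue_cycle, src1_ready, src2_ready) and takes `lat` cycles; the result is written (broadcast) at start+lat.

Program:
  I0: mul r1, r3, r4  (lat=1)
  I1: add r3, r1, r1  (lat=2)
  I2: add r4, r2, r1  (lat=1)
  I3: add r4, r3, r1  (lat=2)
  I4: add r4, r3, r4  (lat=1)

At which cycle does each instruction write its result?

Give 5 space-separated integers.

I0 mul r1: issue@1 deps=(None,None) exec_start@1 write@2
I1 add r3: issue@2 deps=(0,0) exec_start@2 write@4
I2 add r4: issue@3 deps=(None,0) exec_start@3 write@4
I3 add r4: issue@4 deps=(1,0) exec_start@4 write@6
I4 add r4: issue@5 deps=(1,3) exec_start@6 write@7

Answer: 2 4 4 6 7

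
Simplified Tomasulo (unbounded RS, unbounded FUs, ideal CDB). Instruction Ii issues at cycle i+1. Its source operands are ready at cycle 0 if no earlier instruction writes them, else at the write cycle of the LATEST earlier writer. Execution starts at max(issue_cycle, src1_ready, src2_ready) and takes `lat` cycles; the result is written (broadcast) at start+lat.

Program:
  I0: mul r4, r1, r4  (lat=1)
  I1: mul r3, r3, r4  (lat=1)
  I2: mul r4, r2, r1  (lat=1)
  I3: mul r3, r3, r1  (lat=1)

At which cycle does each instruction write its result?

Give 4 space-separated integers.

I0 mul r4: issue@1 deps=(None,None) exec_start@1 write@2
I1 mul r3: issue@2 deps=(None,0) exec_start@2 write@3
I2 mul r4: issue@3 deps=(None,None) exec_start@3 write@4
I3 mul r3: issue@4 deps=(1,None) exec_start@4 write@5

Answer: 2 3 4 5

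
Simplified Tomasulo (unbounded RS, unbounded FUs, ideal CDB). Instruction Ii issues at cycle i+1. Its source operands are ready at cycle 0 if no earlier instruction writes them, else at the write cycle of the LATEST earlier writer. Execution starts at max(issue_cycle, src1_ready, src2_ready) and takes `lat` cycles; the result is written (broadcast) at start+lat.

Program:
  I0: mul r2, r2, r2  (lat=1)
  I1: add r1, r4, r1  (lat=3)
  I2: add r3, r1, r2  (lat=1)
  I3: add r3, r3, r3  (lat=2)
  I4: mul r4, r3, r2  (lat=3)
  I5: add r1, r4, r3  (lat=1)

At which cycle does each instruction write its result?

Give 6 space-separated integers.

Answer: 2 5 6 8 11 12

Derivation:
I0 mul r2: issue@1 deps=(None,None) exec_start@1 write@2
I1 add r1: issue@2 deps=(None,None) exec_start@2 write@5
I2 add r3: issue@3 deps=(1,0) exec_start@5 write@6
I3 add r3: issue@4 deps=(2,2) exec_start@6 write@8
I4 mul r4: issue@5 deps=(3,0) exec_start@8 write@11
I5 add r1: issue@6 deps=(4,3) exec_start@11 write@12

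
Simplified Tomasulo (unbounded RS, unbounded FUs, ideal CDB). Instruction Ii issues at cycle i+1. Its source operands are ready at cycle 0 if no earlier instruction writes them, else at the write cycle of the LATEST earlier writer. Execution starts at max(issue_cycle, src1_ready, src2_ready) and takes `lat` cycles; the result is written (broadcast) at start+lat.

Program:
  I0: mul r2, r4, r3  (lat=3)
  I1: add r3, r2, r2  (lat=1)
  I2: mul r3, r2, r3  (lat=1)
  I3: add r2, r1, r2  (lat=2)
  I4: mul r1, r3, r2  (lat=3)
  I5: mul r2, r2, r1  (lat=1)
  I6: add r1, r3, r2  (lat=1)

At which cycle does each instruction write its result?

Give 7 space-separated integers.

I0 mul r2: issue@1 deps=(None,None) exec_start@1 write@4
I1 add r3: issue@2 deps=(0,0) exec_start@4 write@5
I2 mul r3: issue@3 deps=(0,1) exec_start@5 write@6
I3 add r2: issue@4 deps=(None,0) exec_start@4 write@6
I4 mul r1: issue@5 deps=(2,3) exec_start@6 write@9
I5 mul r2: issue@6 deps=(3,4) exec_start@9 write@10
I6 add r1: issue@7 deps=(2,5) exec_start@10 write@11

Answer: 4 5 6 6 9 10 11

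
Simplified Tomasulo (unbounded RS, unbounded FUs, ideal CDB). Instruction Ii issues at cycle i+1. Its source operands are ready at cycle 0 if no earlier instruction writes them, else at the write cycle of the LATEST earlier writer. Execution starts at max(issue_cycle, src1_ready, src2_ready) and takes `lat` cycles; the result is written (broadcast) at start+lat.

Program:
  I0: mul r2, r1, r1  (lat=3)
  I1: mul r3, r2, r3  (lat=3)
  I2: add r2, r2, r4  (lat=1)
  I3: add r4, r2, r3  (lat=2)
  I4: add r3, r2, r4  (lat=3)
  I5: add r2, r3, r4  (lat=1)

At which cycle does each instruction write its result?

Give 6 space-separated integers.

Answer: 4 7 5 9 12 13

Derivation:
I0 mul r2: issue@1 deps=(None,None) exec_start@1 write@4
I1 mul r3: issue@2 deps=(0,None) exec_start@4 write@7
I2 add r2: issue@3 deps=(0,None) exec_start@4 write@5
I3 add r4: issue@4 deps=(2,1) exec_start@7 write@9
I4 add r3: issue@5 deps=(2,3) exec_start@9 write@12
I5 add r2: issue@6 deps=(4,3) exec_start@12 write@13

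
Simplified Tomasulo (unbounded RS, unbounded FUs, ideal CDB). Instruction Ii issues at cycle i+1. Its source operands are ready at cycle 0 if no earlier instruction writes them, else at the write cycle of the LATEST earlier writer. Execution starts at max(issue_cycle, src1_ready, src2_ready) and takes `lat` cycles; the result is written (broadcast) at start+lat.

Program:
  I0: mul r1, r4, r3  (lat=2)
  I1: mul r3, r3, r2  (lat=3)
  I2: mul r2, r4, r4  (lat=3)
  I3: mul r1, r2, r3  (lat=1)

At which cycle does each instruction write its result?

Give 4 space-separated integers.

I0 mul r1: issue@1 deps=(None,None) exec_start@1 write@3
I1 mul r3: issue@2 deps=(None,None) exec_start@2 write@5
I2 mul r2: issue@3 deps=(None,None) exec_start@3 write@6
I3 mul r1: issue@4 deps=(2,1) exec_start@6 write@7

Answer: 3 5 6 7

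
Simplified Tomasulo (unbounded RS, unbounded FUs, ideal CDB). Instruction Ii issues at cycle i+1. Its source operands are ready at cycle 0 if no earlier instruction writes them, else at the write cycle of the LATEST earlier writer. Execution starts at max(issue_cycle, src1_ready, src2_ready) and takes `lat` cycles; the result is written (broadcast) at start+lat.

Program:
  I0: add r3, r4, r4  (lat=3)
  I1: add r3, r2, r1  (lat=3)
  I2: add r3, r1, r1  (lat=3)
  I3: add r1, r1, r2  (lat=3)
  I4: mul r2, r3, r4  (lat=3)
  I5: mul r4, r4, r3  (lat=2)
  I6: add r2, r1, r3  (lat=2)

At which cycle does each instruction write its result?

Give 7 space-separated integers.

I0 add r3: issue@1 deps=(None,None) exec_start@1 write@4
I1 add r3: issue@2 deps=(None,None) exec_start@2 write@5
I2 add r3: issue@3 deps=(None,None) exec_start@3 write@6
I3 add r1: issue@4 deps=(None,None) exec_start@4 write@7
I4 mul r2: issue@5 deps=(2,None) exec_start@6 write@9
I5 mul r4: issue@6 deps=(None,2) exec_start@6 write@8
I6 add r2: issue@7 deps=(3,2) exec_start@7 write@9

Answer: 4 5 6 7 9 8 9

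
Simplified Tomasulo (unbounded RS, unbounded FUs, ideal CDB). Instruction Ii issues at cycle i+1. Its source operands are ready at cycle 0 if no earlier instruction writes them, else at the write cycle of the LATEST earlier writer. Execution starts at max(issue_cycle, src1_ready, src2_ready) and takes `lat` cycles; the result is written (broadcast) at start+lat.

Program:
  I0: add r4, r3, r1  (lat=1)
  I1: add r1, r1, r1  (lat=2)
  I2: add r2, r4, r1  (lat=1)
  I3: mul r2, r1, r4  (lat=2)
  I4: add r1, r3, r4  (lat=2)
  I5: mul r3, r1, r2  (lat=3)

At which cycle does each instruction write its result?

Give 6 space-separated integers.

Answer: 2 4 5 6 7 10

Derivation:
I0 add r4: issue@1 deps=(None,None) exec_start@1 write@2
I1 add r1: issue@2 deps=(None,None) exec_start@2 write@4
I2 add r2: issue@3 deps=(0,1) exec_start@4 write@5
I3 mul r2: issue@4 deps=(1,0) exec_start@4 write@6
I4 add r1: issue@5 deps=(None,0) exec_start@5 write@7
I5 mul r3: issue@6 deps=(4,3) exec_start@7 write@10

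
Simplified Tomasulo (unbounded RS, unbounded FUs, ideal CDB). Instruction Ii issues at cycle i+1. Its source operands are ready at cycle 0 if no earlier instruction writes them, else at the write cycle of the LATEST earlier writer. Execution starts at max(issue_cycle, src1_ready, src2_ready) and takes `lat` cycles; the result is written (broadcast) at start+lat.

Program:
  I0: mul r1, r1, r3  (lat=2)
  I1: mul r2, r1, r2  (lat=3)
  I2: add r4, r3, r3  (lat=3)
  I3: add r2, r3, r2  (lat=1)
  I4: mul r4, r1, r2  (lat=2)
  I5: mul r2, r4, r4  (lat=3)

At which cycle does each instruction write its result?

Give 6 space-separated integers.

Answer: 3 6 6 7 9 12

Derivation:
I0 mul r1: issue@1 deps=(None,None) exec_start@1 write@3
I1 mul r2: issue@2 deps=(0,None) exec_start@3 write@6
I2 add r4: issue@3 deps=(None,None) exec_start@3 write@6
I3 add r2: issue@4 deps=(None,1) exec_start@6 write@7
I4 mul r4: issue@5 deps=(0,3) exec_start@7 write@9
I5 mul r2: issue@6 deps=(4,4) exec_start@9 write@12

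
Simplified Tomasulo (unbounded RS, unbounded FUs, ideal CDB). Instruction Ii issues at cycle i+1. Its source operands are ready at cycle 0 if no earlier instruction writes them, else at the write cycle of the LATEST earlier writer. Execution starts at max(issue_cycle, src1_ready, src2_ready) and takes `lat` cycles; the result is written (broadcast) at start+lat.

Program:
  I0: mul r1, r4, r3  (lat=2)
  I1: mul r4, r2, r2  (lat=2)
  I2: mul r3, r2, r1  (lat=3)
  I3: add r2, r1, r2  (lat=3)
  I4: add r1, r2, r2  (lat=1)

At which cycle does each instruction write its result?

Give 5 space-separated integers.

Answer: 3 4 6 7 8

Derivation:
I0 mul r1: issue@1 deps=(None,None) exec_start@1 write@3
I1 mul r4: issue@2 deps=(None,None) exec_start@2 write@4
I2 mul r3: issue@3 deps=(None,0) exec_start@3 write@6
I3 add r2: issue@4 deps=(0,None) exec_start@4 write@7
I4 add r1: issue@5 deps=(3,3) exec_start@7 write@8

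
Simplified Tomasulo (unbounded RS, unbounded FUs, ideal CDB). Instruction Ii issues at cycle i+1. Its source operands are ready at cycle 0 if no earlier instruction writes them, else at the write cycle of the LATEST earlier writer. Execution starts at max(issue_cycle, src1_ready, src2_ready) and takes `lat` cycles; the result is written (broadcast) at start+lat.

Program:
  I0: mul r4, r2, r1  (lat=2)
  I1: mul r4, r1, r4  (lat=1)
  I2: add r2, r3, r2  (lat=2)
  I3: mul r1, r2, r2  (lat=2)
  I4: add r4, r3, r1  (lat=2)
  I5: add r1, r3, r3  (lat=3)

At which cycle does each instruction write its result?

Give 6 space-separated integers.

Answer: 3 4 5 7 9 9

Derivation:
I0 mul r4: issue@1 deps=(None,None) exec_start@1 write@3
I1 mul r4: issue@2 deps=(None,0) exec_start@3 write@4
I2 add r2: issue@3 deps=(None,None) exec_start@3 write@5
I3 mul r1: issue@4 deps=(2,2) exec_start@5 write@7
I4 add r4: issue@5 deps=(None,3) exec_start@7 write@9
I5 add r1: issue@6 deps=(None,None) exec_start@6 write@9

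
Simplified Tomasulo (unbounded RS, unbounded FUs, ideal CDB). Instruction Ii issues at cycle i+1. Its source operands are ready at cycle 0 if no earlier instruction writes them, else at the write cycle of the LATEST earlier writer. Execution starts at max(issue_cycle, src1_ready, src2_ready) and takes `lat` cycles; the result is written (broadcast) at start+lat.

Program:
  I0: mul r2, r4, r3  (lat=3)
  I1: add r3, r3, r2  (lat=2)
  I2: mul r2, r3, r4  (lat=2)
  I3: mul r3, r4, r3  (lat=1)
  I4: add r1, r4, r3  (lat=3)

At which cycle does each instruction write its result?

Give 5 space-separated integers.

Answer: 4 6 8 7 10

Derivation:
I0 mul r2: issue@1 deps=(None,None) exec_start@1 write@4
I1 add r3: issue@2 deps=(None,0) exec_start@4 write@6
I2 mul r2: issue@3 deps=(1,None) exec_start@6 write@8
I3 mul r3: issue@4 deps=(None,1) exec_start@6 write@7
I4 add r1: issue@5 deps=(None,3) exec_start@7 write@10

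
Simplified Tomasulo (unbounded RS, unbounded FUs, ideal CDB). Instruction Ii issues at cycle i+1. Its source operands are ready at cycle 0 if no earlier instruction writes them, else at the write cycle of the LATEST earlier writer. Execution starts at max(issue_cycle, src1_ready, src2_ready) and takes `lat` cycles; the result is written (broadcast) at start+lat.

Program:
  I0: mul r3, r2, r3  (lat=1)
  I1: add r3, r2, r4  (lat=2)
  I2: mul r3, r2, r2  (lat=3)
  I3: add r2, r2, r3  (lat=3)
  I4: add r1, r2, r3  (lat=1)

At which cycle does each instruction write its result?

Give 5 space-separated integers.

I0 mul r3: issue@1 deps=(None,None) exec_start@1 write@2
I1 add r3: issue@2 deps=(None,None) exec_start@2 write@4
I2 mul r3: issue@3 deps=(None,None) exec_start@3 write@6
I3 add r2: issue@4 deps=(None,2) exec_start@6 write@9
I4 add r1: issue@5 deps=(3,2) exec_start@9 write@10

Answer: 2 4 6 9 10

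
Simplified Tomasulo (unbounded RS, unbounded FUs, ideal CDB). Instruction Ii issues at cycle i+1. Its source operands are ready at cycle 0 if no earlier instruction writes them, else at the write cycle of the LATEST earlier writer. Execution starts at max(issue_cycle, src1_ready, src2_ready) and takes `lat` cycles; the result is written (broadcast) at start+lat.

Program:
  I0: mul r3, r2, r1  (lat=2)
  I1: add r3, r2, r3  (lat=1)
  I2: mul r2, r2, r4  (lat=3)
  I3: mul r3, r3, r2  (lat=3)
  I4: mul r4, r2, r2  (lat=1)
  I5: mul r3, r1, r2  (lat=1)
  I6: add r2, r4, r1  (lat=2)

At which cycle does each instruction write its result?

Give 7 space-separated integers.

Answer: 3 4 6 9 7 7 9

Derivation:
I0 mul r3: issue@1 deps=(None,None) exec_start@1 write@3
I1 add r3: issue@2 deps=(None,0) exec_start@3 write@4
I2 mul r2: issue@3 deps=(None,None) exec_start@3 write@6
I3 mul r3: issue@4 deps=(1,2) exec_start@6 write@9
I4 mul r4: issue@5 deps=(2,2) exec_start@6 write@7
I5 mul r3: issue@6 deps=(None,2) exec_start@6 write@7
I6 add r2: issue@7 deps=(4,None) exec_start@7 write@9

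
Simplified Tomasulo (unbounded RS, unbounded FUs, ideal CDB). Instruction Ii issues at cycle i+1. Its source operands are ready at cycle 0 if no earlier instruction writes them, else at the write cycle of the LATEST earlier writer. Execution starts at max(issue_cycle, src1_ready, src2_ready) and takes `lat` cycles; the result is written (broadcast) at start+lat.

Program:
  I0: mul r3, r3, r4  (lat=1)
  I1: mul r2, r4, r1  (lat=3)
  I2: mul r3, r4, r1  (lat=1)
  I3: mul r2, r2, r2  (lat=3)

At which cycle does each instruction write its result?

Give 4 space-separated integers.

Answer: 2 5 4 8

Derivation:
I0 mul r3: issue@1 deps=(None,None) exec_start@1 write@2
I1 mul r2: issue@2 deps=(None,None) exec_start@2 write@5
I2 mul r3: issue@3 deps=(None,None) exec_start@3 write@4
I3 mul r2: issue@4 deps=(1,1) exec_start@5 write@8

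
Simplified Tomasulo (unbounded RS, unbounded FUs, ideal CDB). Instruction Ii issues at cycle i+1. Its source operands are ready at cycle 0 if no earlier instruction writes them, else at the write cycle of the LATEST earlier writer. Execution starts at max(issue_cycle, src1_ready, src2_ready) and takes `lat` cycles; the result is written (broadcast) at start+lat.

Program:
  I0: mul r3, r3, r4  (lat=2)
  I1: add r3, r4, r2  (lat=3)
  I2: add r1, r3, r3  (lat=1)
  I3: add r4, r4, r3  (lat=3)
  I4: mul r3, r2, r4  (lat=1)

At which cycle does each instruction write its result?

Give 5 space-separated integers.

Answer: 3 5 6 8 9

Derivation:
I0 mul r3: issue@1 deps=(None,None) exec_start@1 write@3
I1 add r3: issue@2 deps=(None,None) exec_start@2 write@5
I2 add r1: issue@3 deps=(1,1) exec_start@5 write@6
I3 add r4: issue@4 deps=(None,1) exec_start@5 write@8
I4 mul r3: issue@5 deps=(None,3) exec_start@8 write@9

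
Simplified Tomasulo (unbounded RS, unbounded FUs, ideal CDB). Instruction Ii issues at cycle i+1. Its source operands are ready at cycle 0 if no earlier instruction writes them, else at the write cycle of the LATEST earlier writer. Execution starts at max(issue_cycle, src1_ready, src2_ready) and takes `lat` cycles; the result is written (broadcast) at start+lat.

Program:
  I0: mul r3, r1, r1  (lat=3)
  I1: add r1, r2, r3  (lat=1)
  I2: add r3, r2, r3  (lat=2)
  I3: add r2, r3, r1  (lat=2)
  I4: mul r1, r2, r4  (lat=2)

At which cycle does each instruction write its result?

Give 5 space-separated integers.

Answer: 4 5 6 8 10

Derivation:
I0 mul r3: issue@1 deps=(None,None) exec_start@1 write@4
I1 add r1: issue@2 deps=(None,0) exec_start@4 write@5
I2 add r3: issue@3 deps=(None,0) exec_start@4 write@6
I3 add r2: issue@4 deps=(2,1) exec_start@6 write@8
I4 mul r1: issue@5 deps=(3,None) exec_start@8 write@10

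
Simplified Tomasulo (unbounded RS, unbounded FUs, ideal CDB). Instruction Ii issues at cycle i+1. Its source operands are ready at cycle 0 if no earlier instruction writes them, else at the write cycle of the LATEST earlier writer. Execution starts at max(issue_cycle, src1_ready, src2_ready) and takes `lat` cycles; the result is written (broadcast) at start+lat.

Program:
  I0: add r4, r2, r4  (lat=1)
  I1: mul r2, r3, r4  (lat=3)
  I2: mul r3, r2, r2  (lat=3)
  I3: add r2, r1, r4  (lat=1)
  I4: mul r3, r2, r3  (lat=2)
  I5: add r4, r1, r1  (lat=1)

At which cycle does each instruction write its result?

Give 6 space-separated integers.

I0 add r4: issue@1 deps=(None,None) exec_start@1 write@2
I1 mul r2: issue@2 deps=(None,0) exec_start@2 write@5
I2 mul r3: issue@3 deps=(1,1) exec_start@5 write@8
I3 add r2: issue@4 deps=(None,0) exec_start@4 write@5
I4 mul r3: issue@5 deps=(3,2) exec_start@8 write@10
I5 add r4: issue@6 deps=(None,None) exec_start@6 write@7

Answer: 2 5 8 5 10 7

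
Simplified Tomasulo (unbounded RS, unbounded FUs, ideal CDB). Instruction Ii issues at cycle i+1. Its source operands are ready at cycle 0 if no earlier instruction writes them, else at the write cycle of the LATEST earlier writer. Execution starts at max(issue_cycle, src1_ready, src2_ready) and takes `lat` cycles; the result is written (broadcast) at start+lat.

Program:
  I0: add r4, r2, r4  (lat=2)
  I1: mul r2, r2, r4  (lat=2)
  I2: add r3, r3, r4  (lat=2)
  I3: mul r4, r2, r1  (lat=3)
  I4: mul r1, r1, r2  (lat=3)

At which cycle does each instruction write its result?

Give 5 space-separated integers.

Answer: 3 5 5 8 8

Derivation:
I0 add r4: issue@1 deps=(None,None) exec_start@1 write@3
I1 mul r2: issue@2 deps=(None,0) exec_start@3 write@5
I2 add r3: issue@3 deps=(None,0) exec_start@3 write@5
I3 mul r4: issue@4 deps=(1,None) exec_start@5 write@8
I4 mul r1: issue@5 deps=(None,1) exec_start@5 write@8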